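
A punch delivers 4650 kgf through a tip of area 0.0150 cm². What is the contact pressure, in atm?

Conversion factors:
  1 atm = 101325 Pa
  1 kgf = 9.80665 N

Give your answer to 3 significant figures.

3.00×10⁵ atm

4650 kgf × 9.80665 → 45600.9 N
0.0150 cm² × 0.0001 → 1.5×10⁻⁶ m²
P = F / A = 45600.9 N / 1.5×10⁻⁶ m² = 3.04006×10¹⁰ Pa
3.04006×10¹⁰ Pa ÷ (101325 Pa/atm) = 300031 atm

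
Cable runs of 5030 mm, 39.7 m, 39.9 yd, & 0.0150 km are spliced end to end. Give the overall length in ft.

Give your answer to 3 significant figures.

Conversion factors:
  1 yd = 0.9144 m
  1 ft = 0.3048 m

5030 mm × 0.001 = 5.03 m
39.7 m (already m)
39.9 yd × 0.9144 = 36.4846 m
0.0150 km × 1000 = 15 m
Total: 5.03 + 39.7 + 36.4846 + 15 = 96.2146 m
In ft: 96.2146 / 0.3048 = 315.665 ft

316 ft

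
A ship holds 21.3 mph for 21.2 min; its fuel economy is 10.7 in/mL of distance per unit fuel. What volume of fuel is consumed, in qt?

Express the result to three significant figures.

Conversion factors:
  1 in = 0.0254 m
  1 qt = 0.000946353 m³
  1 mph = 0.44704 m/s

21.3 mph → 9.52195 m/s
21.2 min → 1272 s
d = v × t = 9.52195 × 1272 = 12111.9 m
10.7 in/mL → 271780 m/m³
V = d / (distance per unit fuel) = 12111.9 / 271780 = 0.0445651 m³
In qt: 0.0445651 / 0.000946353 = 47.0914 qt

47.1 qt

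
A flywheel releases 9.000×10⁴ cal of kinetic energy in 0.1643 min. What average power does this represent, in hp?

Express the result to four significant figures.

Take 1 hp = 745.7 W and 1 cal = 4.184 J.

9.000×10⁴ cal × 4.184 → 376560 J
0.1643 min × 60 → 9.858 s
P = E / t = 376560 J / 9.858 s = 38198.4 W
38198.4 W ÷ (745.7 W/hp) = 51.2249 hp

51.22 hp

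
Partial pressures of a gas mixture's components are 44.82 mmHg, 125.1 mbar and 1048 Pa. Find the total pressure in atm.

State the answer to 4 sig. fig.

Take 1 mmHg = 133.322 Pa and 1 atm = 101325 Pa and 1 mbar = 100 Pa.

0.1928 atm

44.82 mmHg × 133.322 = 5975.49 Pa
125.1 mbar × 100 = 12510 Pa
1048 Pa (already Pa)
Sum: 5975.49 + 12510 + 1048 = 19533.5 Pa
In atm: 19533.5 / 101325 = 0.192781 atm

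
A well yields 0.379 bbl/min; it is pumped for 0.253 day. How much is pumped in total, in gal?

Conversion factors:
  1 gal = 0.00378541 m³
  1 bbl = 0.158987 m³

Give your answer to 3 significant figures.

0.379 bbl/min → 0.00100427 m³/s
0.253 day → 21859.2 s
V = Q × t = 0.00100427 × 21859.2 = 21.9525 m³
In gal: 21.9525 / 0.00378541 = 5799.24 gal

5800 gal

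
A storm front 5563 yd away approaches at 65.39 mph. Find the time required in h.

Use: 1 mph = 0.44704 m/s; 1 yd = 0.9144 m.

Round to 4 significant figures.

5563 yd × 0.9144 → 5086.81 m
65.39 mph × 0.44704 → 29.2319 m/s
t = d / v = 5086.81 m / 29.2319 m/s = 174.016 s
174.016 s ÷ (3600 s/h) = 0.0483378 h

0.04834 h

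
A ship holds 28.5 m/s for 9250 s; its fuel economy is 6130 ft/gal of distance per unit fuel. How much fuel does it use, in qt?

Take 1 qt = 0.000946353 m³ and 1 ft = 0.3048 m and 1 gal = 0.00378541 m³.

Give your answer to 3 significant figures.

564 qt

d = v × t = 28.5 × 9250 = 263625 m
6130 ft/gal → 493586 m/m³
V = d / (distance per unit fuel) = 263625 / 493586 = 0.534101 m³
In qt: 0.534101 / 0.000946353 = 564.378 qt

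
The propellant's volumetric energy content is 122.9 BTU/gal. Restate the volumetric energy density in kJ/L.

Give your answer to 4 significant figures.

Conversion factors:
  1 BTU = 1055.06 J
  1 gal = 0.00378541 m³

34.25 kJ/L

122.9 BTU/gal × 1055.06 J/BTU ÷ 0.00378541 m³/gal = 3.42544×10⁷ J/m³
3.42544×10⁷ J/m³ ÷ 1000 J/kJ × 0.001 m³/L = 34.2544 kJ/L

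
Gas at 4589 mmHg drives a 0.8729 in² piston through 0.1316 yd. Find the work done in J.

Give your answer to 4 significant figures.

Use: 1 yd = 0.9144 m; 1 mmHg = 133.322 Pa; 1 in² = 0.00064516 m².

4589 mmHg → 611815 Pa
0.8729 in² → 5.6316×10⁻⁴ m²
F = P × A = 611815 × 5.6316×10⁻⁴ = 344.55 N
0.1316 yd → 0.120335 m
W = F × d = 344.55 × 0.120335 = 41.4614 J

41.46 J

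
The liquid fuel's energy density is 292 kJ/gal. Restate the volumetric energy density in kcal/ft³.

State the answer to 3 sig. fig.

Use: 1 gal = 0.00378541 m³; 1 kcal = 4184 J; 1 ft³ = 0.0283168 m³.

292 kJ/gal × 1000 J/kJ ÷ 0.00378541 m³/gal = 7.71383×10⁷ J/m³
7.71383×10⁷ J/m³ ÷ 4184 J/kcal × 0.0283168 m³/ft³ = 522.063 kcal/ft³

522 kcal/ft³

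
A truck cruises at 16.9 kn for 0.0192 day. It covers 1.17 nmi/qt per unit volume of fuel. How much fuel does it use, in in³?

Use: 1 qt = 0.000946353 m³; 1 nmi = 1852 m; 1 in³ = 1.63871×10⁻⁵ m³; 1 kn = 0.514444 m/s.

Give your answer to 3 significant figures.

16.9 kn → 8.6941 m/s
0.0192 day → 1658.88 s
d = v × t = 8.6941 × 1658.88 = 14422.5 m
1.17 nmi/qt → 2.28967×10⁶ m/m³
V = d / (distance per unit fuel) = 14422.5 / 2.28967×10⁶ = 0.00629894 m³
In in³: 0.00629894 / 1.63871×10⁻⁵ = 384.384 in³

384 in³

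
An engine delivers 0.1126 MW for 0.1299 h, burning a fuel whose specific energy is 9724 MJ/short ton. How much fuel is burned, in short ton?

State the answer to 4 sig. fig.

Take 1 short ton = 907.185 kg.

0.005415 short ton

0.1126 MW → 112600 W
0.1299 h → 467.64 s
E = P × t = 112600 × 467.64 = 5.26563×10⁷ J
9724 MJ/short ton → 1.07189×10⁷ J/kg
m = E / e_s = 5.26563×10⁷ / 1.07189×10⁷ = 4.91247 kg
In short ton: 4.91247 / 907.185 = 0.00541507 short ton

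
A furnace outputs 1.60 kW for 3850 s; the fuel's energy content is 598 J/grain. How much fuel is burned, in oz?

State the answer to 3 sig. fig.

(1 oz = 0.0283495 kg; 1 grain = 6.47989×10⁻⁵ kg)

1.60 kW → 1600 W
E = P × t = 1600 × 3850 = 6.16×10⁶ J
598 J/grain → 9.22855×10⁶ J/kg
m = E / e_s = 6.16×10⁶ / 9.22855×10⁶ = 0.667494 kg
In oz: 0.667494 / 0.0283495 = 23.5452 oz

23.5 oz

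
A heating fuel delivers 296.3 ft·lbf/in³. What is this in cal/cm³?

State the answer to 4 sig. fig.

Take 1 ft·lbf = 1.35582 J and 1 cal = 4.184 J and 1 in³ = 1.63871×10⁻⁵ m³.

5.859 cal/cm³

296.3 ft·lbf/in³ × 1.35582 J/ft·lbf ÷ 1.63871×10⁻⁵ m³/in³ = 2.4515×10⁷ J/m³
2.4515×10⁷ J/m³ ÷ 4.184 J/cal × 10⁻⁶ m³/cm³ = 5.85923 cal/cm³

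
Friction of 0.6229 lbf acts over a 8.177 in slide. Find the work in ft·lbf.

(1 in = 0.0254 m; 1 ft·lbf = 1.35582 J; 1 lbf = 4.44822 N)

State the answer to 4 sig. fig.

0.6229 lbf × 4.44822 → 2.7708 N
8.177 in × 0.0254 → 0.207696 m
W = F × d = 2.7708 N × 0.207696 m = 0.575484 J
0.575484 J ÷ (1.35582 J/ft·lbf) = 0.424455 ft·lbf

0.4245 ft·lbf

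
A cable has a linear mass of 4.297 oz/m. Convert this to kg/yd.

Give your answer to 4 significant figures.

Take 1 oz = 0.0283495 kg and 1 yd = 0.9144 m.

4.297 oz/m × 0.0283495 kg/oz = 0.121818 kg/m
0.121818 kg/m × 0.9144 m/yd = 0.11139 kg/yd

0.1114 kg/yd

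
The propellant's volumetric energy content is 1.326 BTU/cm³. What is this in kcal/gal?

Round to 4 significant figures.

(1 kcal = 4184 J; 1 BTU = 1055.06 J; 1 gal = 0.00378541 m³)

1.326 BTU/cm³ × 1055.06 J/BTU ÷ 10⁻⁶ m³/cm³ = 1.39901×10⁹ J/m³
1.39901×10⁹ J/m³ ÷ 4184 J/kcal × 0.00378541 m³/gal = 1265.73 kcal/gal

1266 kcal/gal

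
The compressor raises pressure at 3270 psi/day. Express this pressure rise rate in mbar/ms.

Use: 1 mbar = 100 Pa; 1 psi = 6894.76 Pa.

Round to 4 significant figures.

0.002609 mbar/ms

3270 psi/day × 6894.76 Pa/psi ÷ 86400 s/day = 260.948 Pa/s
260.948 Pa/s ÷ 100 Pa/mbar × 0.001 s/ms = 0.00260948 mbar/ms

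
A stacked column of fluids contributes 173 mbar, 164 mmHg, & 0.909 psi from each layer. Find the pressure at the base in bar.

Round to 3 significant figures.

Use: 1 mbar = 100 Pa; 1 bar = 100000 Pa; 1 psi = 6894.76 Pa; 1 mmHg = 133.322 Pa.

0.454 bar

173 mbar × 100 → 17300 Pa
164 mmHg × 133.322 → 21864.8 Pa
0.909 psi × 6894.76 → 6267.34 Pa
Combined: 17300 + 21864.8 + 6267.34 = 45432.1 Pa
In bar: 45432.1 / 100000 = 0.454321 bar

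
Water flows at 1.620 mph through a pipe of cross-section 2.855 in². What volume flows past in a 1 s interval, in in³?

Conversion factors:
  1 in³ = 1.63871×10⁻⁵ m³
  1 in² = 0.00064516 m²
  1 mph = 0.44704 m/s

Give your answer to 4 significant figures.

1.620 mph × 0.44704 → 0.724205 m/s
2.855 in² × 0.00064516 → 0.00184193 m²
V = v × A × t = 0.724205 m/s × 0.00184193 m² × 1 s = 0.00133393 m³
0.00133393 m³ ÷ (1.63871×10⁻⁵ m³/in³) = 81.4012 in³

81.40 in³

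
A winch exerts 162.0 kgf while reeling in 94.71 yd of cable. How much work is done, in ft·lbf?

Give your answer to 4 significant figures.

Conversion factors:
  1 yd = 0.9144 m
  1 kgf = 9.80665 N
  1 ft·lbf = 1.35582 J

1.015×10⁵ ft·lbf

162.0 kgf × 9.80665 → 1588.68 N
94.71 yd × 0.9144 → 86.6028 m
W = F × d = 1588.68 N × 86.6028 m = 137584 J
137584 J ÷ (1.35582 J/ft·lbf) = 101477 ft·lbf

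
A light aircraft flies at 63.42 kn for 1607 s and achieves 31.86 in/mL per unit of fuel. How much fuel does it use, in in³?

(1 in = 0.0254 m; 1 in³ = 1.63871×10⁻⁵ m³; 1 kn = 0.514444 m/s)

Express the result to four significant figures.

63.42 kn → 32.626 m/s
d = v × t = 32.626 × 1607 = 52430 m
31.86 in/mL → 809244 m/m³
V = d / (distance per unit fuel) = 52430 / 809244 = 0.0647889 m³
In in³: 0.0647889 / 1.63871×10⁻⁵ = 3953.65 in³

3954 in³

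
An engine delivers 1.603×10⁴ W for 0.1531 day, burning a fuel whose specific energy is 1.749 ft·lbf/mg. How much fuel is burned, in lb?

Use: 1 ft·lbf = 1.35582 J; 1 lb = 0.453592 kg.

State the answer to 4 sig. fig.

0.1531 day → 13227.8 s
E = P × t = 16030 × 13227.8 = 2.12042×10⁸ J
1.749 ft·lbf/mg → 2.37133×10⁶ J/kg
m = E / e_s = 2.12042×10⁸ / 2.37133×10⁶ = 89.419 kg
In lb: 89.419 / 0.453592 = 197.135 lb

197.1 lb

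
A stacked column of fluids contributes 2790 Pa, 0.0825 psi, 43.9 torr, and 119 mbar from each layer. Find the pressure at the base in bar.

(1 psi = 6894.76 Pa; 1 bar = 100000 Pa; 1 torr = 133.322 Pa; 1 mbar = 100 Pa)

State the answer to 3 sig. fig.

0.211 bar

2790 Pa (already Pa)
0.0825 psi × 6894.76 = 568.818 Pa
43.9 torr × 133.322 = 5852.84 Pa
119 mbar × 100 = 11900 Pa
Combined: 2790 + 568.818 + 5852.84 + 11900 = 21111.7 Pa
In bar: 21111.7 / 100000 = 0.211117 bar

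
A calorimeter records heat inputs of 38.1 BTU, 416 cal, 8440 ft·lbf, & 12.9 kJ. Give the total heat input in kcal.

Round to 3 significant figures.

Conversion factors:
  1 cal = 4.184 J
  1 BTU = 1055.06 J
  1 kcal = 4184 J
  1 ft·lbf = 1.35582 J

38.1 BTU × 1055.06 → 40197.8 J
416 cal × 4.184 → 1740.54 J
8440 ft·lbf × 1.35582 → 11443.1 J
12.9 kJ × 1000 → 12900 J
Sum: 40197.8 + 1740.54 + 11443.1 + 12900 = 66281.4 J
In kcal: 66281.4 / 4184 = 15.8416 kcal

15.8 kcal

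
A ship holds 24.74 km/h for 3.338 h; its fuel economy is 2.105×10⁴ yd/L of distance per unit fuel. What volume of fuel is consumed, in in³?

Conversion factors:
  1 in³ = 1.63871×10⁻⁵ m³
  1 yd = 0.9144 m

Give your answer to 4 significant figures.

261.8 in³

24.74 km/h → 6.87222 m/s
3.338 h → 12016.8 s
d = v × t = 6.87222 × 12016.8 = 82582.1 m
2.105×10⁴ yd/L → 1.92481×10⁷ m/m³
V = d / (distance per unit fuel) = 82582.1 / 1.92481×10⁷ = 0.0042904 m³
In in³: 0.0042904 / 1.63871×10⁻⁵ = 261.816 in³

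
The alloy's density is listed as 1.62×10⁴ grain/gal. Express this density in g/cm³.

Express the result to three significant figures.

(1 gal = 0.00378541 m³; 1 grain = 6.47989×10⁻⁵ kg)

1.62×10⁴ grain/gal × 6.47989×10⁻⁵ kg/grain ÷ 0.00378541 m³/gal = 277.313 kg/m³
277.313 kg/m³ ÷ 0.001 kg/g × 10⁻⁶ m³/cm³ = 0.277313 g/cm³

0.277 g/cm³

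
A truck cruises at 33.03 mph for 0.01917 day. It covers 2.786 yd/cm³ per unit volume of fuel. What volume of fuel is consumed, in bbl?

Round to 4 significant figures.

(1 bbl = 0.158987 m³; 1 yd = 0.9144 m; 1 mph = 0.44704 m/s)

0.06038 bbl

33.03 mph → 14.7657 m/s
0.01917 day → 1656.29 s
d = v × t = 14.7657 × 1656.29 = 24456.3 m
2.786 yd/cm³ → 2.54752×10⁶ m/m³
V = d / (distance per unit fuel) = 24456.3 / 2.54752×10⁶ = 0.00960004 m³
In bbl: 0.00960004 / 0.158987 = 0.0603825 bbl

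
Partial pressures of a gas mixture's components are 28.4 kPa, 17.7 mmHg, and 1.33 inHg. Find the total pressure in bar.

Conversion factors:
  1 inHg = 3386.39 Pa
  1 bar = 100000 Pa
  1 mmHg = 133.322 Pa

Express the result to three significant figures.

28.4 kPa × 1000 = 28400 Pa
17.7 mmHg × 133.322 = 2359.8 Pa
1.33 inHg × 3386.39 = 4503.9 Pa
Sum: 28400 + 2359.8 + 4503.9 = 35263.7 Pa
In bar: 35263.7 / 100000 = 0.352637 bar

0.353 bar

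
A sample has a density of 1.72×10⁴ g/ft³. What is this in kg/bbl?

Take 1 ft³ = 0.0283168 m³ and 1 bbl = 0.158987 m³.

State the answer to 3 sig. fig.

1.72×10⁴ g/ft³ × 0.001 kg/g ÷ 0.0283168 m³/ft³ = 607.413 kg/m³
607.413 kg/m³ × 0.158987 m³/bbl = 96.5708 kg/bbl

96.6 kg/bbl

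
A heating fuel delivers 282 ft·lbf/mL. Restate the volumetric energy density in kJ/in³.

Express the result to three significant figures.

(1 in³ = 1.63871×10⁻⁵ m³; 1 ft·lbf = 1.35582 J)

6.27 kJ/in³

282 ft·lbf/mL × 1.35582 J/ft·lbf ÷ 10⁻⁶ m³/mL = 3.82341×10⁸ J/m³
3.82341×10⁸ J/m³ ÷ 1000 J/kJ × 1.63871×10⁻⁵ m³/in³ = 6.26546 kJ/in³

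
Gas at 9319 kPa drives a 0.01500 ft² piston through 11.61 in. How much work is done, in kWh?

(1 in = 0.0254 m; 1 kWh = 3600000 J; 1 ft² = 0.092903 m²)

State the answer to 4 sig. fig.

9319 kPa → 9.319×10⁶ Pa
0.01500 ft² → 0.00139354 m²
F = P × A = 9.319×10⁶ × 0.00139354 = 12986.4 N
11.61 in → 0.294894 m
W = F × d = 12986.4 × 0.294894 = 3829.61 J
In kWh: 3829.61 / 3600000 = 0.00106378 kWh

0.001064 kWh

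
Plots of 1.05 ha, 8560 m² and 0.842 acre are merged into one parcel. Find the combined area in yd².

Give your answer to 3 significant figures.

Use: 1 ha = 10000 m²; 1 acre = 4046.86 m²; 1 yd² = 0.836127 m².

1.05 ha × 10000 → 10500 m²
8560 m² (already m²)
0.842 acre × 4046.86 → 3407.46 m²
Sum: 10500 + 8560 + 3407.46 = 22467.5 m²
In yd²: 22467.5 / 0.836127 = 26870.9 yd²

2.69×10⁴ yd²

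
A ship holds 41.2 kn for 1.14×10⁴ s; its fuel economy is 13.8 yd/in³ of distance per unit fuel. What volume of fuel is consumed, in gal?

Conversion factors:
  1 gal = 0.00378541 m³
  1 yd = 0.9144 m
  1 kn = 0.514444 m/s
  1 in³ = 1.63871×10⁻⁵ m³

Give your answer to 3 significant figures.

41.2 kn → 21.1951 m/s
d = v × t = 21.1951 × 11400 = 241624 m
13.8 yd/in³ → 770040 m/m³
V = d / (distance per unit fuel) = 241624 / 770040 = 0.313781 m³
In gal: 0.313781 / 0.00378541 = 82.8922 gal

82.9 gal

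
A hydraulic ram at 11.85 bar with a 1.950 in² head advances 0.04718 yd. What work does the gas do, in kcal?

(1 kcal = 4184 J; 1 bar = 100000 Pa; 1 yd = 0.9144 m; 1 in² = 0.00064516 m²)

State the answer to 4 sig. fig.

0.01537 kcal

11.85 bar → 1.185×10⁶ Pa
1.950 in² → 0.00125806 m²
F = P × A = 1.185×10⁶ × 0.00125806 = 1490.8 N
0.04718 yd → 0.0431414 m
W = F × d = 1490.8 × 0.0431414 = 64.3152 J
In kcal: 64.3152 / 4184 = 0.0153717 kcal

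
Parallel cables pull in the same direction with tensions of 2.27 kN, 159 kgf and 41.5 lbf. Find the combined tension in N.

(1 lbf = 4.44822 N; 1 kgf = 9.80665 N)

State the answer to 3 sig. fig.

2.27 kN × 1000 = 2270 N
159 kgf × 9.80665 = 1559.26 N
41.5 lbf × 4.44822 = 184.601 N
Combined: 2270 + 1559.26 + 184.601 = 4013.86 N

4010 N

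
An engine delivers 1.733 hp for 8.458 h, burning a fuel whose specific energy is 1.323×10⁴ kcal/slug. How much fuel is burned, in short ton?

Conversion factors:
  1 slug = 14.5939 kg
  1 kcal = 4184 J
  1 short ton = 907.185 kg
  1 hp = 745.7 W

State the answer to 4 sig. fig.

1.733 hp → 1292.3 W
8.458 h → 30448.8 s
E = P × t = 1292.3 × 30448.8 = 3.9349×10⁷ J
1.323×10⁴ kcal/slug → 3.79298×10⁶ J/kg
m = E / e_s = 3.9349×10⁷ / 3.79298×10⁶ = 10.3742 kg
In short ton: 10.3742 / 907.185 = 0.0114356 short ton

0.01144 short ton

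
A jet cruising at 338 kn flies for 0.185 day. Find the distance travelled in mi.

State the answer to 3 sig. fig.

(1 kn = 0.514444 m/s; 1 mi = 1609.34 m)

1730 mi

338 kn × 0.514444 → 173.882 m/s
0.185 day × 86400 → 15984 s
d = v × t = 173.882 m/s × 15984 s = 2.77933×10⁶ m
2.77933×10⁶ m ÷ (1609.34 m/mi) = 1727 mi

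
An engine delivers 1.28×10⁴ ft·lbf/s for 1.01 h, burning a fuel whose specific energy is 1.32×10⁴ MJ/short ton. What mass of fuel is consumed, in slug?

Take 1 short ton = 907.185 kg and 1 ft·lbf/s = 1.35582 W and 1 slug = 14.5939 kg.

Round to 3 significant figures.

0.297 slug

1.28×10⁴ ft·lbf/s → 17354.5 W
1.01 h → 3636 s
E = P × t = 17354.5 × 3636 = 6.3101×10⁷ J
1.32×10⁴ MJ/short ton → 1.45505×10⁷ J/kg
m = E / e_s = 6.3101×10⁷ / 1.45505×10⁷ = 4.33669 kg
In slug: 4.33669 / 14.5939 = 0.297158 slug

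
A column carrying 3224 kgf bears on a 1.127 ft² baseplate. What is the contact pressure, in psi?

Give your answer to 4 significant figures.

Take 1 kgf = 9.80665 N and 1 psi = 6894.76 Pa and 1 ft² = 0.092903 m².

43.80 psi

3224 kgf × 9.80665 → 31616.6 N
1.127 ft² × 0.092903 → 0.104702 m²
P = F / A = 31616.6 N / 0.104702 m² = 301967 Pa
301967 Pa ÷ (6894.76 Pa/psi) = 43.7966 psi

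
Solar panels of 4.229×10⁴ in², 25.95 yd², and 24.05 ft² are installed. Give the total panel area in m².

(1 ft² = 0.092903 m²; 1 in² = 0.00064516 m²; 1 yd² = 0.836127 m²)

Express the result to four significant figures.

4.229×10⁴ in² × 0.00064516 = 27.2838 m²
25.95 yd² × 0.836127 = 21.6975 m²
24.05 ft² × 0.092903 = 2.23432 m²
Sum: 27.2838 + 21.6975 + 2.23432 = 51.2156 m²

51.22 m²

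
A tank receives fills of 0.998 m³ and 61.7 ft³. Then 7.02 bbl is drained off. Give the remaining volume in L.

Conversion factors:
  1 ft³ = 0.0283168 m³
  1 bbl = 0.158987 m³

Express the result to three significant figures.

0.998 m³ (already m³)
61.7 ft³ × 0.0283168 → 1.74715 m³
7.02 bbl × 0.158987 → 1.11609 m³
Result: 0.998 + 1.74715 − 1.11609 = 1.62906 m³
In L: 1.62906 / 0.001 = 1629.06 L

1630 L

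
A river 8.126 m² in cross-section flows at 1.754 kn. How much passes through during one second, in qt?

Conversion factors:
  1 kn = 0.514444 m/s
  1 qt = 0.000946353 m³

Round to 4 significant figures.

1.754 kn × 0.514444 → 0.902335 m/s
V = v × A × t = 0.902335 m/s × 8.126 m² × 1 s = 7.33237 m³
7.33237 m³ ÷ (0.000946353 m³/qt) = 7748.03 qt

7748 qt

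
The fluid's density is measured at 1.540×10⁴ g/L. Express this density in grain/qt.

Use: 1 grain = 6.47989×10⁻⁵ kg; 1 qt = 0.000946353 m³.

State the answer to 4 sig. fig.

1.540×10⁴ g/L × 0.001 kg/g ÷ 0.001 m³/L = 15400 kg/m³
15400 kg/m³ ÷ 6.47989×10⁻⁵ kg/grain × 0.000946353 m³/qt = 224909 grain/qt

2.249×10⁵ grain/qt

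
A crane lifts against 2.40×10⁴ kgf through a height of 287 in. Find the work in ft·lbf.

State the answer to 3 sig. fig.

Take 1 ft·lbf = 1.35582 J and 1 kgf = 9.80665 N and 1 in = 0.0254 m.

1.27×10⁶ ft·lbf

2.40×10⁴ kgf × 9.80665 → 235360 N
287 in × 0.0254 → 7.2898 m
W = F × d = 235360 N × 7.2898 m = 1.71573×10⁶ J
1.71573×10⁶ J ÷ (1.35582 J/ft·lbf) = 1.26546×10⁶ ft·lbf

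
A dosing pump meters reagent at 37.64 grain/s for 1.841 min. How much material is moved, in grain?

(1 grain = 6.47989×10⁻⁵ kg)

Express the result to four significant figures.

4158 grain

37.64 grain/s → 0.00243903 kg/s
1.841 min → 110.46 s
m = ṁ × t = 0.00243903 × 110.46 = 0.269415 kg
In grain: 0.269415 / 6.47989×10⁻⁵ = 4157.71 grain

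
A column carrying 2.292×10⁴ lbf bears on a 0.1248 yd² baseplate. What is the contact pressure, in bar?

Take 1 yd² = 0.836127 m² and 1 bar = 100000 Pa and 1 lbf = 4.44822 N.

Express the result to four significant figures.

2.292×10⁴ lbf × 4.44822 = 101953 N
0.1248 yd² × 0.836127 = 0.104349 m²
P = F / A = 101953 N / 0.104349 m² = 977039 Pa
977039 Pa ÷ (100000 Pa/bar) = 9.77039 bar

9.770 bar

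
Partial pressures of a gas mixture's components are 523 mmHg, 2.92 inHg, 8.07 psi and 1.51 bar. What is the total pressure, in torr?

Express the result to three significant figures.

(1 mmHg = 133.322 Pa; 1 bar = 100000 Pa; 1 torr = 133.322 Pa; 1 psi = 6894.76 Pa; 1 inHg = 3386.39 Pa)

523 mmHg × 133.322 = 69727.4 Pa
2.92 inHg × 3386.39 = 9888.26 Pa
8.07 psi × 6894.76 = 55640.7 Pa
1.51 bar × 100000 = 151000 Pa
Combined: 69727.4 + 9888.26 + 55640.7 + 151000 = 286256 Pa
In torr: 286256 / 133.322 = 2147.1 torr

2150 torr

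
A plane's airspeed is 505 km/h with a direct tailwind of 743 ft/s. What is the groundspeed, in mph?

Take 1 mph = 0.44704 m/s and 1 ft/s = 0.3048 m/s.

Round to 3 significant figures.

820 mph

505 km/h × (1/3.6) = 140.278 m/s
743 ft/s × 0.3048 = 226.466 m/s
Combined: 140.278 + 226.466 = 366.744 m/s
In mph: 366.744 / 0.44704 = 820.383 mph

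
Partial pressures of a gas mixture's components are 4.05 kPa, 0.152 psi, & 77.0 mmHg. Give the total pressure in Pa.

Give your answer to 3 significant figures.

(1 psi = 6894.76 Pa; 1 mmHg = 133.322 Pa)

4.05 kPa × 1000 → 4050 Pa
0.152 psi × 6894.76 → 1048 Pa
77.0 mmHg × 133.322 → 10265.8 Pa
Total: 4050 + 1048 + 10265.8 = 15363.8 Pa

1.54×10⁴ Pa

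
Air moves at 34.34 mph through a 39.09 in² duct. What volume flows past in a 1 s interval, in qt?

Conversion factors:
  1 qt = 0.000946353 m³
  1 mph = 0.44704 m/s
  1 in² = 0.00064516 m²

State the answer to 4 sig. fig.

34.34 mph × 0.44704 → 15.3514 m/s
39.09 in² × 0.00064516 → 0.0252193 m²
V = v × A × t = 15.3514 m/s × 0.0252193 m² × 1 s = 0.387152 m³
0.387152 m³ ÷ (0.000946353 m³/qt) = 409.099 qt

409.1 qt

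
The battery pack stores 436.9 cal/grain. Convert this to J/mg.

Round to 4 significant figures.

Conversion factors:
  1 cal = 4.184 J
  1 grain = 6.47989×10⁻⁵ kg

28.21 J/mg

436.9 cal/grain × 4.184 J/cal ÷ 6.47989×10⁻⁵ kg/grain = 2.82102×10⁷ J/kg
2.82102×10⁷ J/kg × 10⁻⁶ kg/mg = 28.2102 J/mg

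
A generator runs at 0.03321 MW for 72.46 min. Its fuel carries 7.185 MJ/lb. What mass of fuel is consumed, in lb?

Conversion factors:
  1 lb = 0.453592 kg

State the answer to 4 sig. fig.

0.03321 MW → 33210 W
72.46 min → 4347.6 s
E = P × t = 33210 × 4347.6 = 1.44384×10⁸ J
7.185 MJ/lb → 1.58402×10⁷ J/kg
m = E / e_s = 1.44384×10⁸ / 1.58402×10⁷ = 9.11504 kg
In lb: 9.11504 / 0.453592 = 20.0952 lb

20.10 lb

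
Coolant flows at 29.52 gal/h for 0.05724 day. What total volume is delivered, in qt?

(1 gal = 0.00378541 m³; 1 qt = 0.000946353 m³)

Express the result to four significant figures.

29.52 gal/h → 3.10404×10⁻⁵ m³/s
0.05724 day → 4945.54 s
V = Q × t = 3.10404×10⁻⁵ × 4945.54 = 0.153512 m³
In qt: 0.153512 / 0.000946353 = 162.214 qt

162.2 qt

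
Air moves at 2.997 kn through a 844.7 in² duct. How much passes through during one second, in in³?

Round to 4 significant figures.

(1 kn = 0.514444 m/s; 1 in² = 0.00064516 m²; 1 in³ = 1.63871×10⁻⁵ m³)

2.997 kn × 0.514444 = 1.54179 m/s
844.7 in² × 0.00064516 = 0.544967 m²
V = v × A × t = 1.54179 m/s × 0.544967 m² × 1 s = 0.840225 m³
0.840225 m³ ÷ (1.63871×10⁻⁵ m³/in³) = 51273.6 in³

5.127×10⁴ in³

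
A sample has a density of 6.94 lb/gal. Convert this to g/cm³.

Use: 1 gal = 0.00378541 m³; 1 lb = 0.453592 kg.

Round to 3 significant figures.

6.94 lb/gal × 0.453592 kg/lb ÷ 0.00378541 m³/gal = 831.595 kg/m³
831.595 kg/m³ ÷ 0.001 kg/g × 10⁻⁶ m³/cm³ = 0.831595 g/cm³

0.832 g/cm³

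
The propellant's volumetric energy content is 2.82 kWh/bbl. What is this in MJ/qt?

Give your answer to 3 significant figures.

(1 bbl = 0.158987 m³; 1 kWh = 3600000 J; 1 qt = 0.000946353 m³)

2.82 kWh/bbl × 3600000 J/kWh ÷ 0.158987 m³/bbl = 6.38543×10⁷ J/m³
6.38543×10⁷ J/m³ ÷ 1000000 J/MJ × 0.000946353 m³/qt = 0.0604287 MJ/qt

0.0604 MJ/qt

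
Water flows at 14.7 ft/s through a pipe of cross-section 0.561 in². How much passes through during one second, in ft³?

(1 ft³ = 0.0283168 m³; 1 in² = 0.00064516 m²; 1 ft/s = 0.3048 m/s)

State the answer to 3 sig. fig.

0.0573 ft³

14.7 ft/s × 0.3048 = 4.48056 m/s
0.561 in² × 0.00064516 = 3.61935×10⁻⁴ m²
V = v × A × t = 4.48056 m/s × 3.61935×10⁻⁴ m² × 1 s = 0.00162167 m³
0.00162167 m³ ÷ (0.0283168 m³/ft³) = 0.0572688 ft³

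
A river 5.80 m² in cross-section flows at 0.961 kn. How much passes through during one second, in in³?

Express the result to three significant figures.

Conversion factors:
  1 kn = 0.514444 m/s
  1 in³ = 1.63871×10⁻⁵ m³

1.75×10⁵ in³

0.961 kn × 0.514444 → 0.494381 m/s
V = v × A × t = 0.494381 m/s × 5.8 m² × 1 s = 2.86741 m³
2.86741 m³ ÷ (1.63871×10⁻⁵ m³/in³) = 174980 in³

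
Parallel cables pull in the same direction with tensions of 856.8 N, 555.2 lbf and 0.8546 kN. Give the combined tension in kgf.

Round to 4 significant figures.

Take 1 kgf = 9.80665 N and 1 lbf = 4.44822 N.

856.8 N (already N)
555.2 lbf × 4.44822 → 2469.65 N
0.8546 kN × 1000 → 854.6 N
Combined: 856.8 + 2469.65 + 854.6 = 4181.05 N
In kgf: 4181.05 / 9.80665 = 426.348 kgf

426.3 kgf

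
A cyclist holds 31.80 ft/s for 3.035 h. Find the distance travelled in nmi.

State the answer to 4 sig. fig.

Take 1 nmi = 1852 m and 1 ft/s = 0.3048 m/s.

57.18 nmi

31.80 ft/s × 0.3048 → 9.69264 m/s
3.035 h × 3600 → 10926 s
d = v × t = 9.69264 m/s × 10926 s = 105902 m
105902 m ÷ (1852 m/nmi) = 57.1825 nmi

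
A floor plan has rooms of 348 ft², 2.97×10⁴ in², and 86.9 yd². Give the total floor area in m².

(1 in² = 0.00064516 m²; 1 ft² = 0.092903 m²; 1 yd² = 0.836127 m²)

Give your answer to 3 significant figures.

348 ft² × 0.092903 = 32.3302 m²
2.97×10⁴ in² × 0.00064516 = 19.1613 m²
86.9 yd² × 0.836127 = 72.6594 m²
Combined: 32.3302 + 19.1613 + 72.6594 = 124.151 m²

124 m²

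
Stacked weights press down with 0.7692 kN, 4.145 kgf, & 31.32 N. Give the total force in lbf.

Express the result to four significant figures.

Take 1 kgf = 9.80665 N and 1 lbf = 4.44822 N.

0.7692 kN × 1000 → 769.2 N
4.145 kgf × 9.80665 → 40.6486 N
31.32 N (already N)
Total: 769.2 + 40.6486 + 31.32 = 841.169 N
In lbf: 841.169 / 4.44822 = 189.102 lbf

189.1 lbf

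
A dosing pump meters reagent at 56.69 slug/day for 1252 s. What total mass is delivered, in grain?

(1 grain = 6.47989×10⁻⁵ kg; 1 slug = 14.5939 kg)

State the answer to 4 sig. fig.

1.850×10⁵ grain

56.69 slug/day → 0.00957556 kg/s
m = ṁ × t = 0.00957556 × 1252 = 11.9886 kg
In grain: 11.9886 / 6.47989×10⁻⁵ = 185012 grain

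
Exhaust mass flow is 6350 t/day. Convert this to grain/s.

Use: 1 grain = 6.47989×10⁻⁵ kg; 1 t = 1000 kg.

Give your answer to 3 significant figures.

6350 t/day × 1000 kg/t ÷ 86400 s/day = 73.4954 kg/s
73.4954 kg/s ÷ 6.47989×10⁻⁵ kg/grain = 1.13421×10⁶ grain/s

1.13×10⁶ grain/s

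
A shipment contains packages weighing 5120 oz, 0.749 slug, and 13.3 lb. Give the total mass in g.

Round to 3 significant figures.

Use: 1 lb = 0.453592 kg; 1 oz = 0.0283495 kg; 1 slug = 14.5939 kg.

5120 oz × 0.0283495 = 145.149 kg
0.749 slug × 14.5939 = 10.9308 kg
13.3 lb × 0.453592 = 6.03277 kg
Total: 145.149 + 10.9308 + 6.03277 = 162.113 kg
In g: 162.113 / 0.001 = 162113 g

1.62×10⁵ g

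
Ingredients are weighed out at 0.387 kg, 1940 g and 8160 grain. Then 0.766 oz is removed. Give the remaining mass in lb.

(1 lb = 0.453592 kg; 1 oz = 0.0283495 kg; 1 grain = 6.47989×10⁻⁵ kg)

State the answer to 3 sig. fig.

6.25 lb

0.387 kg (already kg)
1940 g × 0.001 → 1.94 kg
8160 grain × 6.47989×10⁻⁵ → 0.528759 kg
0.766 oz × 0.0283495 → 0.0217157 kg
Net: 0.387 + 1.94 + 0.528759 − 0.0217157 = 2.83404 kg
In lb: 2.83404 / 0.453592 = 6.24799 lb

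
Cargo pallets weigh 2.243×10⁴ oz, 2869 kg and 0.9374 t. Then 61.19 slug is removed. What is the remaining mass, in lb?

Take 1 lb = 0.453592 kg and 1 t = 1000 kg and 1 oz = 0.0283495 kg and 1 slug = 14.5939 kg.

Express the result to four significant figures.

2.243×10⁴ oz × 0.0283495 = 635.879 kg
2869 kg (already kg)
0.9374 t × 1000 = 937.4 kg
61.19 slug × 14.5939 = 893.001 kg
Net: 635.879 + 2869 + 937.4 − 893.001 = 3549.28 kg
In lb: 3549.28 / 0.453592 = 7824.83 lb

7825 lb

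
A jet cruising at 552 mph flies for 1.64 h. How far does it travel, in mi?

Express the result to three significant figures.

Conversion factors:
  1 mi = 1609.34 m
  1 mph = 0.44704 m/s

552 mph × 0.44704 = 246.766 m/s
1.64 h × 3600 = 5904 s
d = v × t = 246.766 m/s × 5904 s = 1.45691×10⁶ m
1.45691×10⁶ m ÷ (1609.34 m/mi) = 905.284 mi

905 mi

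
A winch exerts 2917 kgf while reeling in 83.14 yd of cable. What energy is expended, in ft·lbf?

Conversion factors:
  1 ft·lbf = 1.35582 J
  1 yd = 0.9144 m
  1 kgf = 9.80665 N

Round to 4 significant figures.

1.604×10⁶ ft·lbf

2917 kgf × 9.80665 = 28606 N
83.14 yd × 0.9144 = 76.0232 m
W = F × d = 28606 N × 76.0232 m = 2.17472×10⁶ J
2.17472×10⁶ J ÷ (1.35582 J/ft·lbf) = 1.60399×10⁶ ft·lbf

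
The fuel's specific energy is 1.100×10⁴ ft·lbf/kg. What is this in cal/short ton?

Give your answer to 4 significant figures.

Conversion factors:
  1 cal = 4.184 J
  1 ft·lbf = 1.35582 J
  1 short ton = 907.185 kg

3.234×10⁶ cal/short ton

1.100×10⁴ ft·lbf/kg × 1.35582 J/ft·lbf = 14914 J/kg
14914 J/kg ÷ 4.184 J/cal × 907.185 kg/short ton = 3.23369×10⁶ cal/short ton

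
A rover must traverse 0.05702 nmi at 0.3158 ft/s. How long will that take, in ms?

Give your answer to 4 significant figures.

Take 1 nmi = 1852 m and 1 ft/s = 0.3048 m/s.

1.097×10⁶ ms

0.05702 nmi × 1852 = 105.601 m
0.3158 ft/s × 0.3048 = 0.0962558 m/s
t = d / v = 105.601 m / 0.0962558 m/s = 1097.09 s
1097.09 s ÷ (0.001 s/ms) = 1.09709×10⁶ ms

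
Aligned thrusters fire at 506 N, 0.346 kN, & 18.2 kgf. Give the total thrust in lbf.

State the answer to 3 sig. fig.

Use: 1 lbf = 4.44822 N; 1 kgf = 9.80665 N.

506 N (already N)
0.346 kN × 1000 = 346 N
18.2 kgf × 9.80665 = 178.481 N
Combined: 506 + 346 + 178.481 = 1030.48 N
In lbf: 1030.48 / 4.44822 = 231.661 lbf

232 lbf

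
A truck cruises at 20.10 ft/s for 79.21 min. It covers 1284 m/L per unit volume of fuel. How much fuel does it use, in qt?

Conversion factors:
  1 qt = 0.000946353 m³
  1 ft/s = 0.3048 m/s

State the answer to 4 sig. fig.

23.96 qt

20.10 ft/s → 6.12648 m/s
79.21 min → 4752.6 s
d = v × t = 6.12648 × 4752.6 = 29116.7 m
1284 m/L → 1.284×10⁶ m/m³
V = d / (distance per unit fuel) = 29116.7 / 1.284×10⁶ = 0.0226766 m³
In qt: 0.0226766 / 0.000946353 = 23.9621 qt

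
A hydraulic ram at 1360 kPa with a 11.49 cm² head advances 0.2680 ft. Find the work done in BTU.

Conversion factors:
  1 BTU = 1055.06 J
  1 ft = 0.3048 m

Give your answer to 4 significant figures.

1360 kPa → 1.36×10⁶ Pa
11.49 cm² → 0.001149 m²
F = P × A = 1.36×10⁶ × 0.001149 = 1562.64 N
0.2680 ft → 0.0816864 m
W = F × d = 1562.64 × 0.0816864 = 127.646 J
In BTU: 127.646 / 1055.06 = 0.120985 BTU

0.1210 BTU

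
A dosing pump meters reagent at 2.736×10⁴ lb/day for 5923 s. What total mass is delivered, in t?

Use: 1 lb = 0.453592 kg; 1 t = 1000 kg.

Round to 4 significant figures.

2.736×10⁴ lb/day → 0.143637 kg/s
m = ṁ × t = 0.143637 × 5923 = 850.762 kg
In t: 850.762 / 1000 = 0.850762 t

0.8508 t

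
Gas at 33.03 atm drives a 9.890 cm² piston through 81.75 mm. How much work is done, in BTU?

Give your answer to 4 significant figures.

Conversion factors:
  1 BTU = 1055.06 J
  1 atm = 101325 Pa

0.2565 BTU

33.03 atm → 3.34676×10⁶ Pa
9.890 cm² → 9.89×10⁻⁴ m²
F = P × A = 3.34676×10⁶ × 9.89×10⁻⁴ = 3309.95 N
81.75 mm → 0.08175 m
W = F × d = 3309.95 × 0.08175 = 270.588 J
In BTU: 270.588 / 1055.06 = 0.256467 BTU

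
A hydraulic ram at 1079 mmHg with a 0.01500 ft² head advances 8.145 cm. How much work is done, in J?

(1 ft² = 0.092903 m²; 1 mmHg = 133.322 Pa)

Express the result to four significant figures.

16.33 J

1079 mmHg → 143854 Pa
0.01500 ft² → 0.00139354 m²
F = P × A = 143854 × 0.00139354 = 200.466 N
8.145 cm → 0.08145 m
W = F × d = 200.466 × 0.08145 = 16.328 J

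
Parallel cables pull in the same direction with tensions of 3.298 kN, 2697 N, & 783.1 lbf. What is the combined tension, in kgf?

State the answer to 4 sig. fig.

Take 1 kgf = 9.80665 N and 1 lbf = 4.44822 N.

966.5 kgf

3.298 kN × 1000 = 3298 N
2697 N (already N)
783.1 lbf × 4.44822 = 3483.4 N
Total: 3298 + 2697 + 3483.4 = 9478.4 N
In kgf: 9478.4 / 9.80665 = 966.528 kgf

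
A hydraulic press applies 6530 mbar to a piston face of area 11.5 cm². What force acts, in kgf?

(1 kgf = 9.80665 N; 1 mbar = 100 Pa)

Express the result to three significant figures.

76.6 kgf

6530 mbar × 100 = 653000 Pa
11.5 cm² × 0.0001 = 0.00115 m²
F = P × A = 653000 Pa × 0.00115 m² = 750.95 N
750.95 N ÷ (9.80665 N/kgf) = 76.5756 kgf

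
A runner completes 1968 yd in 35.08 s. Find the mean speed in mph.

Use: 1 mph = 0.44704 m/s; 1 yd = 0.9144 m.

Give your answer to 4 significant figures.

114.8 mph

1968 yd × 0.9144 → 1799.54 m
v = d / t = 1799.54 m / 35.08 s = 51.2982 m/s
51.2982 m/s ÷ (0.44704 m/s/mph) = 114.751 mph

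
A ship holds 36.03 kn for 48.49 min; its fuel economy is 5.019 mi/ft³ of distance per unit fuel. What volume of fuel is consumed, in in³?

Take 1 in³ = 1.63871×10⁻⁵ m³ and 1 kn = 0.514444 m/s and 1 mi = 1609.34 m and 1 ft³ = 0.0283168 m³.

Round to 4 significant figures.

1.154×10⁴ in³

36.03 kn → 18.5354 m/s
48.49 min → 2909.4 s
d = v × t = 18.5354 × 2909.4 = 53926.9 m
5.019 mi/ft³ → 285247 m/m³
V = d / (distance per unit fuel) = 53926.9 / 285247 = 0.189053 m³
In in³: 0.189053 / 1.63871×10⁻⁵ = 11536.7 in³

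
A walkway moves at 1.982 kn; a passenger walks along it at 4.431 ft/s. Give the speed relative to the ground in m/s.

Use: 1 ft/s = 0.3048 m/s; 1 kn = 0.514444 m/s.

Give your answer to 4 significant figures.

1.982 kn × 0.514444 → 1.01963 m/s
4.431 ft/s × 0.3048 → 1.35057 m/s
Sum: 1.01963 + 1.35057 = 2.3702 m/s

2.370 m/s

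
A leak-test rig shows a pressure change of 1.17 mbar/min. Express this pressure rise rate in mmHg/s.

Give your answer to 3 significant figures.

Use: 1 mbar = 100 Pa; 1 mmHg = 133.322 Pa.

1.17 mbar/min × 100 Pa/mbar ÷ 60 s/min = 1.95 Pa/s
1.95 Pa/s ÷ 133.322 Pa/mmHg = 0.0146262 mmHg/s

0.0146 mmHg/s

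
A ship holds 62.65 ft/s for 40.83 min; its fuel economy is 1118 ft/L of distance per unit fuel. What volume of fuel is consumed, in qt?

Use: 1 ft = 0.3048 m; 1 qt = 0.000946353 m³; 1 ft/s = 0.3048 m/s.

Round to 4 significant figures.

145.1 qt

62.65 ft/s → 19.0957 m/s
40.83 min → 2449.8 s
d = v × t = 19.0957 × 2449.8 = 46780.6 m
1118 ft/L → 340766 m/m³
V = d / (distance per unit fuel) = 46780.6 / 340766 = 0.137281 m³
In qt: 0.137281 / 0.000946353 = 145.063 qt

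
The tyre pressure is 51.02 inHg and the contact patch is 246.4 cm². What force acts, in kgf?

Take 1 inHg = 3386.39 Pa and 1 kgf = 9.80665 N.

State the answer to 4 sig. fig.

434.1 kgf

51.02 inHg × 3386.39 = 172774 Pa
246.4 cm² × 0.0001 = 0.02464 m²
F = P × A = 172774 Pa × 0.02464 m² = 4257.15 N
4257.15 N ÷ (9.80665 N/kgf) = 434.108 kgf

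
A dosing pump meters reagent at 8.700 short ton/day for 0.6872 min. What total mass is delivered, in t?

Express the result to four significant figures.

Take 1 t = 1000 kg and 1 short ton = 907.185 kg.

0.003766 t

8.700 short ton/day → 0.0913485 kg/s
0.6872 min → 41.232 s
m = ṁ × t = 0.0913485 × 41.232 = 3.76648 kg
In t: 3.76648 / 1000 = 0.00376648 t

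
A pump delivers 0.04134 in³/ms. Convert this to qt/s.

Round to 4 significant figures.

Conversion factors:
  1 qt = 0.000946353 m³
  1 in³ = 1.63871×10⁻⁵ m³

0.04134 in³/ms × 1.63871×10⁻⁵ m³/in³ ÷ 0.001 s/ms = 6.77443×10⁻⁴ m³/s
6.77443×10⁻⁴ m³/s ÷ 0.000946353 m³/qt = 0.715846 qt/s

0.7158 qt/s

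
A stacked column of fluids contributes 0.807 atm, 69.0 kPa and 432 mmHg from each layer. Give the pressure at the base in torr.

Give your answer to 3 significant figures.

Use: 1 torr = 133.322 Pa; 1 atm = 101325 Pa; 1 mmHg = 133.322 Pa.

0.807 atm × 101325 → 81769.3 Pa
69.0 kPa × 1000 → 69000 Pa
432 mmHg × 133.322 → 57595.1 Pa
Total: 81769.3 + 69000 + 57595.1 = 208364 Pa
In torr: 208364 / 133.322 = 1562.86 torr

1560 torr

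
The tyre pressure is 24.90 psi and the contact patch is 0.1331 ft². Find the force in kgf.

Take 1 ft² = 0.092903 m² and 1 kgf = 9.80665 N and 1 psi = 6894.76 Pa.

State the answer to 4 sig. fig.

24.90 psi × 6894.76 = 171680 Pa
0.1331 ft² × 0.092903 = 0.0123654 m²
F = P × A = 171680 Pa × 0.0123654 m² = 2122.89 N
2122.89 N ÷ (9.80665 N/kgf) = 216.475 kgf

216.5 kgf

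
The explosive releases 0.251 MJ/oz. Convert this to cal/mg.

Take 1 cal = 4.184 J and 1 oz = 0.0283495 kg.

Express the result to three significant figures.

2.12 cal/mg

0.251 MJ/oz × 1000000 J/MJ ÷ 0.0283495 kg/oz = 8.85377×10⁶ J/kg
8.85377×10⁶ J/kg ÷ 4.184 J/cal × 10⁻⁶ kg/mg = 2.1161 cal/mg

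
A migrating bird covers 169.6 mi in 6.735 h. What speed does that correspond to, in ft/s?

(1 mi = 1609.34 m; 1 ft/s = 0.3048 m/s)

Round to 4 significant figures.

169.6 mi × 1609.34 → 272944 m
6.735 h × 3600 → 24246 s
v = d / t = 272944 m / 24246 s = 11.2573 m/s
11.2573 m/s ÷ (0.3048 m/s/ft/s) = 36.9334 ft/s

36.93 ft/s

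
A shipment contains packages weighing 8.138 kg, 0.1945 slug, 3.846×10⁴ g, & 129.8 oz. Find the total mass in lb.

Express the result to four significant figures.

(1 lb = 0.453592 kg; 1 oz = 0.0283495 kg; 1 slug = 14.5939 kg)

117.1 lb

8.138 kg (already kg)
0.1945 slug × 14.5939 → 2.83851 kg
3.846×10⁴ g × 0.001 → 38.46 kg
129.8 oz × 0.0283495 → 3.67977 kg
Total: 8.138 + 2.83851 + 38.46 + 3.67977 = 53.1163 kg
In lb: 53.1163 / 0.453592 = 117.101 lb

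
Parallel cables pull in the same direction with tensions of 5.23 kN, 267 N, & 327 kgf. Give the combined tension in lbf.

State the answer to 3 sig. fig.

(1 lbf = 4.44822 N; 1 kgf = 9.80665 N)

1960 lbf

5.23 kN × 1000 = 5230 N
267 N (already N)
327 kgf × 9.80665 = 3206.77 N
Total: 5230 + 267 + 3206.77 = 8703.77 N
In lbf: 8703.77 / 4.44822 = 1956.69 lbf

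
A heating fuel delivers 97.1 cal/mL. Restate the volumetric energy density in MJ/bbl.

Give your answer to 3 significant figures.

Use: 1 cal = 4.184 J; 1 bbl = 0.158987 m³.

64.6 MJ/bbl

97.1 cal/mL × 4.184 J/cal ÷ 10⁻⁶ m³/mL = 4.06266×10⁸ J/m³
4.06266×10⁸ J/m³ ÷ 1000000 J/MJ × 0.158987 m³/bbl = 64.591 MJ/bbl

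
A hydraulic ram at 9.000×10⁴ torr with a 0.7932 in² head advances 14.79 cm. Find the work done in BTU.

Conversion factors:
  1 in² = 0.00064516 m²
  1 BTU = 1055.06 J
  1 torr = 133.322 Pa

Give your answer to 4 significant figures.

9.000×10⁴ torr → 1.1999×10⁷ Pa
0.7932 in² → 5.11741×10⁻⁴ m²
F = P × A = 1.1999×10⁷ × 5.11741×10⁻⁴ = 6140.38 N
14.79 cm → 0.1479 m
W = F × d = 6140.38 × 0.1479 = 908.162 J
In BTU: 908.162 / 1055.06 = 0.860768 BTU

0.8608 BTU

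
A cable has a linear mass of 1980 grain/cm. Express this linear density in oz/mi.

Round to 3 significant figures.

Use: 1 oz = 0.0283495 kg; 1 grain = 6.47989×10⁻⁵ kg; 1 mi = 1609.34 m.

7.28×10⁵ oz/mi

1980 grain/cm × 6.47989×10⁻⁵ kg/grain ÷ 0.01 m/cm = 12.8302 kg/m
12.8302 kg/m ÷ 0.0283495 kg/oz × 1609.34 m/mi = 728343 oz/mi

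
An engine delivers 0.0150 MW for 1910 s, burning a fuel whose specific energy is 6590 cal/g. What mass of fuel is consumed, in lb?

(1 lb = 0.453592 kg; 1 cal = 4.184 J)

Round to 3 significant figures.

2.29 lb

0.0150 MW → 15000 W
E = P × t = 15000 × 1910 = 2.865×10⁷ J
6590 cal/g → 2.75726×10⁷ J/kg
m = E / e_s = 2.865×10⁷ / 2.75726×10⁷ = 1.03908 kg
In lb: 1.03908 / 0.453592 = 2.29078 lb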